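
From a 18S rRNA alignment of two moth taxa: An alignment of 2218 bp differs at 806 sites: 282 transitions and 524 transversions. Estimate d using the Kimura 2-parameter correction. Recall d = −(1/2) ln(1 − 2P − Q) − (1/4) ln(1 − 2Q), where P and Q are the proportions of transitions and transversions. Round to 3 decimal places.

P = 282/2218 ≈ 0.127142 and Q = 524/2218 ≈ 0.236249.
Under the Kimura two-parameter model, d = −½ ln(1 − 2P − Q) − ¼ ln(1 − 2Q).
1 − 2P − Q = 0.509467, giving −½ ln(0.509467) = 0.337195.
1 − 2Q = 0.527502, giving −¼ ln(0.527502) = 0.159901.
d = 0.337195 + 0.159901 = 0.497096.

0.497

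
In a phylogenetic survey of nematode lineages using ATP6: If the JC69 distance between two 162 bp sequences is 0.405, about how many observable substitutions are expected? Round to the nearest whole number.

Invert JC69: p = (3/4)(1 − e^(−4d/3)) = 0.75 × (1 − e^(-0.54)) = 0.75 × (1 − 0.582748) = 0.312939.
Expected differing sites = pL ≈ 0.312939 × 162 = 50.696118 ≈ 51.

51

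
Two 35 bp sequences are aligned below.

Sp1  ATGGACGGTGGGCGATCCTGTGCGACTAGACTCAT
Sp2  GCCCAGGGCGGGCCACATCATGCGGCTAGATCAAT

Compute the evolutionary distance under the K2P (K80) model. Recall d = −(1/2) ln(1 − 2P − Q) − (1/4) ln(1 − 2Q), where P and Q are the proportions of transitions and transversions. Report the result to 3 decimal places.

Of 35 sites, 10 differences are transitions and 6 are transversions, so P = 10/35 ≈ 0.285714 and Q = 6/35 ≈ 0.171429.
Under the Kimura two-parameter model, d = −½ ln(1 − 2P − Q) − ¼ ln(1 − 2Q).
1 − 2P − Q = 0.257143, giving −½ ln(0.257143) = 0.679061.
1 − 2Q = 0.657142, giving −¼ ln(0.657142) = 0.104964.
d = 0.679061 + 0.104964 = 0.784025.

0.784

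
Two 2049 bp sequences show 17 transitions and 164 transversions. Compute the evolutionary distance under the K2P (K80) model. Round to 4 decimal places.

0.0944

P = 17/2049 ≈ 0.008297 and Q = 164/2049 ≈ 0.080039.
Under the Kimura two-parameter model, d = −½ ln(1 − 2P − Q) − ¼ ln(1 − 2Q).
1 − 2P − Q = 0.903367, giving −½ ln(0.903367) = 0.050813.
1 − 2Q = 0.839922, giving −¼ ln(0.839922) = 0.043612.
d = 0.050813 + 0.043612 = 0.094425.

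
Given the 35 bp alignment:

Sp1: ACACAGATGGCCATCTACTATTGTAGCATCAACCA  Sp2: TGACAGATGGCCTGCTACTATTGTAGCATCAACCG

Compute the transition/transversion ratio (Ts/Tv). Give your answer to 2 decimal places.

Transitions are A↔G and C↔T; transversions are all other mismatches.
Transitions: 1. Transversions: 4.
R = 1/4 = 0.25.

0.25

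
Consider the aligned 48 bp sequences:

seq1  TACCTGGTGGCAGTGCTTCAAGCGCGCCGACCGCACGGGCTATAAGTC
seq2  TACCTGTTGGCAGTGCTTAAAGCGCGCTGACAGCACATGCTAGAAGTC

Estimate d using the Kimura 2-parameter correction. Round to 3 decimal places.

Of 48 sites, 2 differences are transitions and 5 are transversions, so P = 2/48 ≈ 0.041667 and Q = 5/48 ≈ 0.104167.
Under the Kimura two-parameter model, d = −½ ln(1 − 2P − Q) − ¼ ln(1 − 2Q).
1 − 2P − Q = 0.812499, giving −½ ln(0.812499) = 0.103820.
1 − 2Q = 0.791666, giving −¼ ln(0.791666) = 0.058404.
d = 0.103820 + 0.058404 = 0.162224.

0.162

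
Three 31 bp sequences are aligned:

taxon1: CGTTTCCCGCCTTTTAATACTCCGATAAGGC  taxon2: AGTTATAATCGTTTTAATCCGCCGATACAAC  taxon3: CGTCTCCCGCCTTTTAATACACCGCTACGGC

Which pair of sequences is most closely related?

taxon1–taxon2: 12/31 differ, p = 0.387, d = 0.544.
taxon1–taxon3: 4/31 differ, p = 0.129, d = 0.142.
taxon2–taxon3: 13/31 differ, p = 0.419, d = 0.614.
The smallest distance is between taxon1 and taxon3.

taxon1 and taxon3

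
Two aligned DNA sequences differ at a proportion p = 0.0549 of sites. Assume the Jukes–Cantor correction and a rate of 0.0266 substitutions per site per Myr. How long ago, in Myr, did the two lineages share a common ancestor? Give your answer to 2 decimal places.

d = −(3/4) ln(1 − 4p/3) = −0.75 ln(1 − 0.0732) = −0.75 ln(0.9268)
  = −0.75 × (-0.076017) = 0.057013 substitutions/site.
Under a molecular clock d = 2μt, so t = d/(2μ) = 0.057013 / (2 × 0.0266) = 1.07 Myr.

1.07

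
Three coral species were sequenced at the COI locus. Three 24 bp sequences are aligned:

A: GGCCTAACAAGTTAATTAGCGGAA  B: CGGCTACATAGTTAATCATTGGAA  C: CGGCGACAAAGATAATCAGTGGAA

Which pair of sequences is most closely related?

A–B: 8/24 differ, p = 0.333, d = 0.441.
A–C: 8/24 differ, p = 0.333, d = 0.441.
B–C: 4/24 differ, p = 0.167, d = 0.188.
The smallest distance is between B and C.

B and C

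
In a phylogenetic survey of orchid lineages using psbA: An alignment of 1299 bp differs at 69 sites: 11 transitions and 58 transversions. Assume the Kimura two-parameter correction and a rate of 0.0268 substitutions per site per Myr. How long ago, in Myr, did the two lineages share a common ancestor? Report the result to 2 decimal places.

P = 11/1299 ≈ 0.008468 and Q = 58/1299 ≈ 0.04465.
Under the Kimura two-parameter model, d = −½ ln(1 − 2P − Q) − ¼ ln(1 − 2Q).
1 − 2P − Q = 0.938414, giving −½ ln(0.938414) = 0.031782.
1 − 2Q = 0.9107, giving −¼ ln(0.9107) = 0.023385.
d = 0.031782 + 0.023385 = 0.055167.
Under a molecular clock d = 2μt, so t = d/(2μ) = 0.055167 / (2 × 0.0268) = 1.03 Myr.

1.03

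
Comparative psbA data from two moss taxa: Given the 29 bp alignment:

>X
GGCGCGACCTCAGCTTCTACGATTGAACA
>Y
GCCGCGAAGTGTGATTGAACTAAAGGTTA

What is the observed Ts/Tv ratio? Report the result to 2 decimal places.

Transitions are A↔G and C↔T; transversions are all other mismatches.
Transitions: 2. Transversions: 12.
R = 2/12 = 0.166666… ≈ 0.17 (to 2 d.p.).

0.17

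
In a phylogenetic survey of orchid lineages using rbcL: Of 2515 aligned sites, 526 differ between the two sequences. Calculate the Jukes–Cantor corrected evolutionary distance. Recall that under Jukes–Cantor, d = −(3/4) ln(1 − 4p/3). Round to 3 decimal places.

0.245

p = 526/2515 ≈ 0.209145.
d = −(3/4) ln(1 − 4p/3) = −0.75 ln(1 − 0.27886) = −0.75 ln(0.72114)
  = −0.75 × (-0.326922) = 0.245192 substitutions/site.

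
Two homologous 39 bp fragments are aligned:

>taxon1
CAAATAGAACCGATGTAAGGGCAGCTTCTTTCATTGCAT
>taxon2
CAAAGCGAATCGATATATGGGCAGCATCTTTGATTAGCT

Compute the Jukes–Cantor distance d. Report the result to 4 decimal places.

0.3138

The sequences differ at 10 of 39 sites (5, 6, 10, 15, 18, 26, 32, 36, 37, 38), so p = 10/39 ≈ 0.25641.
d = −(3/4) ln(1 − 4p/3) = −0.75 ln(1 − 0.34188) = −0.75 ln(0.65812)
  = −0.75 × (-0.418368) = 0.313776 substitutions/site.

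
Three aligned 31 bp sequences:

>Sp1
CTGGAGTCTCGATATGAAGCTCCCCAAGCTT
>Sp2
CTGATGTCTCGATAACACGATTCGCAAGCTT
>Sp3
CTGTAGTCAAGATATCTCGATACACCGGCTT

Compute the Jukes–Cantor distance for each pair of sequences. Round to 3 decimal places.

d(Sp1,Sp2) = 0.316, d(Sp1,Sp3) = 0.481, d(Sp2,Sp3) = 0.422

Sp1–Sp2: 8/31 sites differ → p ≈ 0.258065, d = −0.75 ln(1 − 0.344087) = 0.316295 ≈ 0.316.
Sp1–Sp3: 11/31 sites differ → p ≈ 0.354839, d = −0.75 ln(1 − 0.473119) = 0.480585 ≈ 0.481.
Sp2–Sp3: 10/31 sites differ → p ≈ 0.322581, d = −0.75 ln(1 − 0.430108) = 0.421731 ≈ 0.422.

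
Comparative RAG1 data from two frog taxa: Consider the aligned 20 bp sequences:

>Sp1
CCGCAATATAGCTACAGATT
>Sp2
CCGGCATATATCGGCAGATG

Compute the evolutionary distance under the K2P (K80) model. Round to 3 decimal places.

Of 20 sites, 1 differences are transitions and 5 are transversions, so P = 1/20 = 0.05 and Q = 5/20 = 0.25.
Under the Kimura two-parameter model, d = −½ ln(1 − 2P − Q) − ¼ ln(1 − 2Q).
1 − 2P − Q = 0.65, giving −½ ln(0.65) = 0.215391.
1 − 2Q = 0.5, giving −¼ ln(0.5) = 0.173287.
d = 0.215391 + 0.173287 = 0.388678.

0.389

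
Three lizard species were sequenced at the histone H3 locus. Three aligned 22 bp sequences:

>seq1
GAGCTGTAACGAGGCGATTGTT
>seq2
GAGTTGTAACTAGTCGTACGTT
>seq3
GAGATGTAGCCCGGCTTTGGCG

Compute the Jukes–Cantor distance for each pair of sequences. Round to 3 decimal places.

d(seq1,seq2) = 0.339, d(seq1,seq3) = 0.591, d(seq2,seq3) = 0.699

seq1–seq2: 6/22 sites differ → p ≈ 0.272727, d = −0.75 ln(1 − 0.363636) = 0.338988 ≈ 0.339.
seq1–seq3: 9/22 sites differ → p ≈ 0.409091, d = −0.75 ln(1 − 0.545455) = 0.591344 ≈ 0.591.
seq2–seq3: 10/22 sites differ → p ≈ 0.454545, d = −0.75 ln(1 − 0.60606) = 0.698667 ≈ 0.699.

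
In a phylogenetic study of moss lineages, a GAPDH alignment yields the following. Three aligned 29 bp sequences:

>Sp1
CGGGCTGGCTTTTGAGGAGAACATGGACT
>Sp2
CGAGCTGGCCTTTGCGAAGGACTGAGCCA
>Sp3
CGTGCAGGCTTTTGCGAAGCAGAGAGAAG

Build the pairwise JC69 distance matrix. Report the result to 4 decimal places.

d(Sp1,Sp2) = 0.4618, d(Sp1,Sp3) = 0.4618, d(Sp2,Sp3) = 0.4006

Sp1–Sp2: 10/29 sites differ → p ≈ 0.344828, d = −0.75 ln(1 − 0.459771) = 0.461822 ≈ 0.4618.
Sp1–Sp3: 10/29 sites differ → p ≈ 0.344828, d = −0.75 ln(1 − 0.459771) = 0.461822 ≈ 0.4618.
Sp2–Sp3: 9/29 sites differ → p ≈ 0.310345, d = −0.75 ln(1 − 0.413793) = 0.400562 ≈ 0.4006.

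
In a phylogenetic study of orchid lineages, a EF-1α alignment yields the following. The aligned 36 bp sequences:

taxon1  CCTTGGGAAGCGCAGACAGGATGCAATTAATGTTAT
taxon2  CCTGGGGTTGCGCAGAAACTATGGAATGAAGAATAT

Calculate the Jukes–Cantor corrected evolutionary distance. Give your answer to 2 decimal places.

The sequences differ at 11 of 36 sites, so p = 11/36 ≈ 0.305556.
d = −(3/4) ln(1 − 4p/3) = −0.75 ln(1 − 0.407408) = −0.75 ln(0.592592)
  = −0.75 × (-0.523249) = 0.392437 substitutions/site.

0.39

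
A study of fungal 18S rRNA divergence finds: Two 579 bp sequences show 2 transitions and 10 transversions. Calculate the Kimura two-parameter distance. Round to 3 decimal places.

0.021

P = 2/579 ≈ 0.003454 and Q = 10/579 ≈ 0.017271.
Under the Kimura two-parameter model, d = −½ ln(1 − 2P − Q) − ¼ ln(1 − 2Q).
1 − 2P − Q = 0.975821, giving −½ ln(0.975821) = 0.012238.
1 − 2Q = 0.965458, giving −¼ ln(0.965458) = 0.008788.
d = 0.012238 + 0.008788 = 0.021026.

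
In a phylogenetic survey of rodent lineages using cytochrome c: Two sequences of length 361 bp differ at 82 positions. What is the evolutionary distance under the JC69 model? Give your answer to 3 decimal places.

p = 82/361 ≈ 0.227147.
d = −(3/4) ln(1 − 4p/3) = −0.75 ln(1 − 0.302863) = −0.75 ln(0.697137)
  = −0.75 × (-0.360773) = 0.270580 substitutions/site.

0.271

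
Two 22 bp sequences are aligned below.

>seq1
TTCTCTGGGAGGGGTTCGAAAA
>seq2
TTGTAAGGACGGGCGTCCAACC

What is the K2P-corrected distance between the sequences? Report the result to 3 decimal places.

Of 22 sites, 1 differences are transitions and 9 are transversions, so P = 1/22 ≈ 0.045455 and Q = 9/22 ≈ 0.409091.
Under the Kimura two-parameter model, d = −½ ln(1 − 2P − Q) − ¼ ln(1 − 2Q).
1 − 2P − Q = 0.499999, giving −½ ln(0.499999) = 0.346575.
1 − 2Q = 0.181818, giving −¼ ln(0.181818) = 0.426187.
d = 0.346575 + 0.426187 = 0.772762.

0.773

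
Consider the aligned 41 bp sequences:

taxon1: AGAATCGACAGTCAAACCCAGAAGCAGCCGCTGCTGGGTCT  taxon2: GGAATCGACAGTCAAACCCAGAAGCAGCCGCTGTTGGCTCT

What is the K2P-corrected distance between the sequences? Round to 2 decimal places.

Of 41 sites, 2 differences are transitions and 1 are transversions, so P = 2/41 ≈ 0.04878 and Q = 1/41 ≈ 0.02439.
Under the Kimura two-parameter model, d = −½ ln(1 − 2P − Q) − ¼ ln(1 − 2Q).
1 − 2P − Q = 0.87805, giving −½ ln(0.87805) = 0.065026.
1 − 2Q = 0.95122, giving −¼ ln(0.95122) = 0.012502.
d = 0.065026 + 0.012502 = 0.077528.

0.08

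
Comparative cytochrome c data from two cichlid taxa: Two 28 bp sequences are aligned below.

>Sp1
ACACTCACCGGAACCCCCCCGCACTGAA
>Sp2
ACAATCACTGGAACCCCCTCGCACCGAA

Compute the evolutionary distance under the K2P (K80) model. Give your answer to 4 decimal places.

Of 28 sites, 3 differences are transitions and 1 are transversions, so P = 3/28 ≈ 0.107143 and Q = 1/28 ≈ 0.035714.
Under the Kimura two-parameter model, d = −½ ln(1 − 2P − Q) − ¼ ln(1 − 2Q).
1 − 2P − Q = 0.75, giving −½ ln(0.75) = 0.143841.
1 − 2Q = 0.928572, giving −¼ ln(0.928572) = 0.018527.
d = 0.143841 + 0.018527 = 0.162368.

0.1624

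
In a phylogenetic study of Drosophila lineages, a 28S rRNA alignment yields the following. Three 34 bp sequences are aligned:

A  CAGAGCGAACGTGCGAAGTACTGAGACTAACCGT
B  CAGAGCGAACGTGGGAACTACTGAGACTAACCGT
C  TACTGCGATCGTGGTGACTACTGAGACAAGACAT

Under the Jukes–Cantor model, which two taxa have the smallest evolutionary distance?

A and B

A–B: 2/34 differ, p = 0.059, d = 0.061.
A–C: 12/34 differ, p = 0.353, d = 0.477.
B–C: 10/34 differ, p = 0.294, d = 0.373.
The smallest distance is between A and B.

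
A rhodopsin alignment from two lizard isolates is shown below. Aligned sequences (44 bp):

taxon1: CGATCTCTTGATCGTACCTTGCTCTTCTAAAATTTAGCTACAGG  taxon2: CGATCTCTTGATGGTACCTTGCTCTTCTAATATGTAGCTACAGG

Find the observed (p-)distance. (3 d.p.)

The sequences differ at 3 of 44 positions (sites 13, 31, 34).
p = 3/44 = 0.068181… ≈ 0.068 (to 3 d.p.).

0.068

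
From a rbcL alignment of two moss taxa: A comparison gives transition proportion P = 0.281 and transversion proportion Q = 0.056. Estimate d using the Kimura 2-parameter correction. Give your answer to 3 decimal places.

0.511

Under the Kimura two-parameter model, d = −½ ln(1 − 2P − Q) − ¼ ln(1 − 2Q).
1 − 2P − Q = 0.382, giving −½ ln(0.382) = 0.481167.
1 − 2Q = 0.888, giving −¼ ln(0.888) = 0.029696.
d = 0.481167 + 0.029696 = 0.510863.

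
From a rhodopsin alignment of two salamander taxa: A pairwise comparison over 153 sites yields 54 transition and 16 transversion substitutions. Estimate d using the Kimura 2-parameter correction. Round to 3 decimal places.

P = 54/153 ≈ 0.352941 and Q = 16/153 ≈ 0.104575.
Under the Kimura two-parameter model, d = −½ ln(1 − 2P − Q) − ¼ ln(1 − 2Q).
1 − 2P − Q = 0.189543, giving −½ ln(0.189543) = 0.831570.
1 − 2Q = 0.79085, giving −¼ ln(0.79085) = 0.058662.
d = 0.831570 + 0.058662 = 0.890232.

0.890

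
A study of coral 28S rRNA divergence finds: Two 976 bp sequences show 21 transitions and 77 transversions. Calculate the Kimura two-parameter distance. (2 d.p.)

P = 21/976 ≈ 0.021516 and Q = 77/976 ≈ 0.078893.
Under the Kimura two-parameter model, d = −½ ln(1 − 2P − Q) − ¼ ln(1 − 2Q).
1 − 2P − Q = 0.878075, giving −½ ln(0.878075) = 0.065012.
1 − 2Q = 0.842214, giving −¼ ln(0.842214) = 0.042930.
d = 0.065012 + 0.042930 = 0.107942.

0.11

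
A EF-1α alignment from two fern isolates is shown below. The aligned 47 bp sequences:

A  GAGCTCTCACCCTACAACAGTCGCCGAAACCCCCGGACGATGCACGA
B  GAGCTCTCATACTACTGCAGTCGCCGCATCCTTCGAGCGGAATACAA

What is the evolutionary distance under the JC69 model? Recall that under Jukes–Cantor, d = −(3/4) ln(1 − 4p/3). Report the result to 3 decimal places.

The sequences differ at 15 of 47 sites, so p = 15/47 ≈ 0.319149.
d = −(3/4) ln(1 − 4p/3) = −0.75 ln(1 − 0.425532) = −0.75 ln(0.574468)
  = −0.75 × (-0.554311) = 0.415733 substitutions/site.

0.416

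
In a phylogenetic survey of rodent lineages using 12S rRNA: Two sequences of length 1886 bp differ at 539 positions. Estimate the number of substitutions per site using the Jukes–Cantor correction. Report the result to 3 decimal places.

p = 539/1886 ≈ 0.28579.
d = −(3/4) ln(1 − 4p/3) = −0.75 ln(1 − 0.381053) = −0.75 ln(0.618947)
  = −0.75 × (-0.479736) = 0.359802 substitutions/site.

0.360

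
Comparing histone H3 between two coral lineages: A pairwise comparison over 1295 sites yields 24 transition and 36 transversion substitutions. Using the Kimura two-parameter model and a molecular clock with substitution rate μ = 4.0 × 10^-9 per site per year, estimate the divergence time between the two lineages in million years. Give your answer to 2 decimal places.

P = 24/1295 ≈ 0.018533 and Q = 36/1295 ≈ 0.027799.
Under the Kimura two-parameter model, d = −½ ln(1 − 2P − Q) − ¼ ln(1 − 2Q).
1 − 2P − Q = 0.935135, giving −½ ln(0.935135) = 0.033532.
1 − 2Q = 0.944402, giving −¼ ln(0.944402) = 0.014301.
d = 0.033532 + 0.014301 = 0.047833.
Under a molecular clock d = 2μt, so t = d/(2μ) = 0.047833 / (2 × 4.0 × 10^-9) = 5.98 million years.

5.98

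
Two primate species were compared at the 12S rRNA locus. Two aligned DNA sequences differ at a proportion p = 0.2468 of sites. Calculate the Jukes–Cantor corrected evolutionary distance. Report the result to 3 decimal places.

d = −(3/4) ln(1 − 4p/3) = −0.75 ln(1 − 0.329067) = −0.75 ln(0.670933)
  = −0.75 × (-0.399086) = 0.299315 substitutions/site.

0.299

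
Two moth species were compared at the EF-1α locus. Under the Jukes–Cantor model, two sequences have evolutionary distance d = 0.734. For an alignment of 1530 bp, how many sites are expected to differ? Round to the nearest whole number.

716

Invert JC69: p = (3/4)(1 − e^(−4d/3)) = 0.75 × (1 − e^(-0.978667)) = 0.75 × (1 − 0.375812) = 0.468141.
Expected differing sites = pL ≈ 0.468141 × 1530 = 716.25573 ≈ 716.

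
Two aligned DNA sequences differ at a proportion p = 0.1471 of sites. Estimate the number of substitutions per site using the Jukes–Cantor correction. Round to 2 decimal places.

d = −(3/4) ln(1 − 4p/3) = −0.75 ln(1 − 0.196133) = −0.75 ln(0.803867)
  = −0.75 × (-0.218321) = 0.163741 substitutions/site.

0.16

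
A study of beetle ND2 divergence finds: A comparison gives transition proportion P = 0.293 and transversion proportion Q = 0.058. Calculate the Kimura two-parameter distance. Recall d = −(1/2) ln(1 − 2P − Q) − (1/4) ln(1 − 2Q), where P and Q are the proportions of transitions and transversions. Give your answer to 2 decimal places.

Under the Kimura two-parameter model, d = −½ ln(1 − 2P − Q) − ¼ ln(1 − 2Q).
1 − 2P − Q = 0.356, giving −½ ln(0.356) = 0.516412.
1 − 2Q = 0.884, giving −¼ ln(0.884) = 0.030825.
d = 0.516412 + 0.030825 = 0.547237.

0.55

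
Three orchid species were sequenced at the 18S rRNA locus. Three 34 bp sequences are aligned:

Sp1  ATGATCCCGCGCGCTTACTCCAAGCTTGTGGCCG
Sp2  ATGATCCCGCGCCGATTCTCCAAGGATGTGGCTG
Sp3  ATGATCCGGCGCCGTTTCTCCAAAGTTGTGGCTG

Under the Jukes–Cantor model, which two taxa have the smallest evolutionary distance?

Sp1–Sp2: 7/34 differ, p = 0.206, d = 0.241.
Sp1–Sp3: 7/34 differ, p = 0.206, d = 0.241.
Sp2–Sp3: 4/34 differ, p = 0.118, d = 0.128.
The smallest distance is between Sp2 and Sp3.

Sp2 and Sp3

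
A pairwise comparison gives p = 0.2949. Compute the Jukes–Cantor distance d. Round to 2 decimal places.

0.37

d = −(3/4) ln(1 − 4p/3) = −0.75 ln(1 − 0.3932) = −0.75 ln(0.6068)
  = −0.75 × (-0.499556) = 0.374667 substitutions/site.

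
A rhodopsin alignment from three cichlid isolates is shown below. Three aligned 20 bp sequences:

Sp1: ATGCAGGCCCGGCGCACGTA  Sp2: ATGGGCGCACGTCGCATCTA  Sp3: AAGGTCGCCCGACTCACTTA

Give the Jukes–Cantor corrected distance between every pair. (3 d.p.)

d(Sp1,Sp2) = 0.471, d(Sp1,Sp3) = 0.471, d(Sp2,Sp3) = 0.471

Sp1–Sp2: 7/20 sites differ → p = 0.35, d = −0.75 ln(1 − 0.466667) = 0.471457 ≈ 0.471.
Sp1–Sp3: 7/20 sites differ → p = 0.35, d = −0.75 ln(1 − 0.466667) = 0.471457 ≈ 0.471.
Sp2–Sp3: 7/20 sites differ → p = 0.35, d = −0.75 ln(1 − 0.466667) = 0.471457 ≈ 0.471.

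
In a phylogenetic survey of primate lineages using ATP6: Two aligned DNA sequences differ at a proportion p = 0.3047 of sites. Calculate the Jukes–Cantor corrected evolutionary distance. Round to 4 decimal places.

0.3910

d = −(3/4) ln(1 − 4p/3) = −0.75 ln(1 − 0.406267) = −0.75 ln(0.593733)
  = −0.75 × (-0.521326) = 0.390995 substitutions/site.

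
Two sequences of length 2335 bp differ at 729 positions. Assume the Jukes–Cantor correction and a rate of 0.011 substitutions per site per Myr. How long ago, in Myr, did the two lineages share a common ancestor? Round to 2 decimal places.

p = 729/2335 ≈ 0.312206.
d = −(3/4) ln(1 − 4p/3) = −0.75 ln(1 − 0.416275) = −0.75 ln(0.583725)
  = −0.75 × (-0.538325) = 0.403744 substitutions/site.
Under a molecular clock d = 2μt, so t = d/(2μ) = 0.403744 / (2 × 0.011) = 18.35 Myr.

18.35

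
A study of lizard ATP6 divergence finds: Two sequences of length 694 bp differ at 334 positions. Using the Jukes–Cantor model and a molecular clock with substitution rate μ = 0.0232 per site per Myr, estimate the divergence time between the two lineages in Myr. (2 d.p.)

p = 334/694 ≈ 0.481268.
d = −(3/4) ln(1 − 4p/3) = −0.75 ln(1 − 0.641691) = −0.75 ln(0.358309)
  = −0.75 × (-1.026360) = 0.769770 substitutions/site.
Under a molecular clock d = 2μt, so t = d/(2μ) = 0.769770 / (2 × 0.0232) = 16.59 Myr.

16.59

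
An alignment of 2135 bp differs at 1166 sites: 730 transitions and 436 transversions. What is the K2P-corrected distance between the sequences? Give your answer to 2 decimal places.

1.23

P = 730/2135 ≈ 0.34192 and Q = 436/2135 ≈ 0.204215.
Under the Kimura two-parameter model, d = −½ ln(1 − 2P − Q) − ¼ ln(1 − 2Q).
1 − 2P − Q = 0.111945, giving −½ ln(0.111945) = 1.094874.
1 − 2Q = 0.59157, giving −¼ ln(0.59157) = 0.131244.
d = 1.094874 + 0.131244 = 1.226118.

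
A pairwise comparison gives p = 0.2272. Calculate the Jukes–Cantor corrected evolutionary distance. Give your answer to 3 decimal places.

d = −(3/4) ln(1 − 4p/3) = −0.75 ln(1 − 0.302933) = −0.75 ln(0.697067)
  = −0.75 × (-0.360874) = 0.270656 substitutions/site.

0.271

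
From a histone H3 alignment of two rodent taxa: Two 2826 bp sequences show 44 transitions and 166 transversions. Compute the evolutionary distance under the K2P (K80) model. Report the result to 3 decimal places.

0.078

P = 44/2826 ≈ 0.01557 and Q = 166/2826 ≈ 0.05874.
Under the Kimura two-parameter model, d = −½ ln(1 − 2P − Q) − ¼ ln(1 − 2Q).
1 − 2P − Q = 0.91012, giving −½ ln(0.91012) = 0.047089.
1 − 2Q = 0.88252, giving −¼ ln(0.88252) = 0.031243.
d = 0.047089 + 0.031243 = 0.078332.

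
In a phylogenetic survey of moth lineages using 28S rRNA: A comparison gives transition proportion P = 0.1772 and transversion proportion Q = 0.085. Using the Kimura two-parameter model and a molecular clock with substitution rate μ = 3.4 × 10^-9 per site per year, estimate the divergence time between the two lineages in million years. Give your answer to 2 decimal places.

Under the Kimura two-parameter model, d = −½ ln(1 − 2P − Q) − ¼ ln(1 − 2Q).
1 − 2P − Q = 0.5606, giving −½ ln(0.5606) = 0.289374.
1 − 2Q = 0.83, giving −¼ ln(0.83) = 0.046582.
d = 0.289374 + 0.046582 = 0.335956.
Under a molecular clock d = 2μt, so t = d/(2μ) = 0.335956 / (2 × 3.4 × 10^-9) = 49.41 million years.

49.41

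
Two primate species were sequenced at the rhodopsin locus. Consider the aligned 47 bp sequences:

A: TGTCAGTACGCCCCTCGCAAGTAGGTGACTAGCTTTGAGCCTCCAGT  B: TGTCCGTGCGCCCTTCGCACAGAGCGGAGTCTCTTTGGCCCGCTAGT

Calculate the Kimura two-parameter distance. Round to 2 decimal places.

Of 47 sites, 5 differences are transitions and 10 are transversions, so P = 5/47 ≈ 0.106383 and Q = 10/47 ≈ 0.212766.
Under the Kimura two-parameter model, d = −½ ln(1 − 2P − Q) − ¼ ln(1 − 2Q).
1 − 2P − Q = 0.574468, giving −½ ln(0.574468) = 0.277155.
1 − 2Q = 0.574468, giving −¼ ln(0.574468) = 0.138578.
d = 0.277155 + 0.138578 = 0.415733.

0.42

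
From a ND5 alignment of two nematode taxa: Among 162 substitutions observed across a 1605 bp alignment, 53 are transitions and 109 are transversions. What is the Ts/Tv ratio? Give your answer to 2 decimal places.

R = 53/109 = 0.486238… ≈ 0.49 (to 2 d.p.).

0.49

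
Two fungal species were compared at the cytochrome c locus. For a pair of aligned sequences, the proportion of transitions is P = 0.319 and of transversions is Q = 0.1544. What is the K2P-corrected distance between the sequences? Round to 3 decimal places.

Under the Kimura two-parameter model, d = −½ ln(1 − 2P − Q) − ¼ ln(1 − 2Q).
1 − 2P − Q = 0.2076, giving −½ ln(0.2076) = 0.786071.
1 − 2Q = 0.6912, giving −¼ ln(0.6912) = 0.092332.
d = 0.786071 + 0.092332 = 0.878403.

0.878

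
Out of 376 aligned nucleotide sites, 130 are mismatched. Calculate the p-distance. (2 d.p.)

p = 130/376 = 0.345744… ≈ 0.35 (to 2 d.p.).

0.35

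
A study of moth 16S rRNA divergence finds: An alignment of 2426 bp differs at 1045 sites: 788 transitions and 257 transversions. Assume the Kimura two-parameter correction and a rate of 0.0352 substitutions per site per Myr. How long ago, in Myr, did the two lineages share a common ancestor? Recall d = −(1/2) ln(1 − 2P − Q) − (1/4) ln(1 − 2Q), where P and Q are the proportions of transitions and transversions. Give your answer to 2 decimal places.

P = 788/2426 ≈ 0.324815 and Q = 257/2426 ≈ 0.105936.
Under the Kimura two-parameter model, d = −½ ln(1 − 2P − Q) − ¼ ln(1 − 2Q).
1 − 2P − Q = 0.244434, giving −½ ln(0.244434) = 0.704405.
1 − 2Q = 0.788128, giving −¼ ln(0.788128) = 0.059524.
d = 0.704405 + 0.059524 = 0.763929.
Under a molecular clock d = 2μt, so t = d/(2μ) = 0.763929 / (2 × 0.0352) = 10.85 Myr.

10.85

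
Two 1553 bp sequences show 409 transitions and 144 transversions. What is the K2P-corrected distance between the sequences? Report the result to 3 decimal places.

P = 409/1553 ≈ 0.263361 and Q = 144/1553 ≈ 0.092724.
Under the Kimura two-parameter model, d = −½ ln(1 − 2P − Q) − ¼ ln(1 − 2Q).
1 − 2P − Q = 0.380554, giving −½ ln(0.380554) = 0.483064.
1 − 2Q = 0.814552, giving −¼ ln(0.814552) = 0.051279.
d = 0.483064 + 0.051279 = 0.534343.

0.534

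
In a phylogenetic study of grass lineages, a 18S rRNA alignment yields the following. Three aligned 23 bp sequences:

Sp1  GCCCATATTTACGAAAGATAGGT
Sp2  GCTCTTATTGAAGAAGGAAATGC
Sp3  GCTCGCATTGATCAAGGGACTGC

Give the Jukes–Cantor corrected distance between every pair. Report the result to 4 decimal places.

d(Sp1,Sp2) = 0.4674, d(Sp1,Sp3) = 0.8922, d(Sp2,Sp3) = 0.3206

Sp1–Sp2: 8/23 sites differ → p ≈ 0.347826, d = −0.75 ln(1 − 0.463768) = 0.467391 ≈ 0.4674.
Sp1–Sp3: 12/23 sites differ → p ≈ 0.521739, d = −0.75 ln(1 − 0.695652) = 0.892188 ≈ 0.8922.
Sp2–Sp3: 6/23 sites differ → p ≈ 0.26087, d = −0.75 ln(1 − 0.347827) = 0.320584 ≈ 0.3206.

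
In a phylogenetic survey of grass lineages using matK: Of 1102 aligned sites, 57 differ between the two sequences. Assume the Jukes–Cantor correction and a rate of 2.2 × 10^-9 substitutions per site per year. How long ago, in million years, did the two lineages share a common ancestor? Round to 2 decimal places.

p = 57/1102 ≈ 0.051724.
d = −(3/4) ln(1 − 4p/3) = −0.75 ln(1 − 0.068965) = −0.75 ln(0.931035)
  = −0.75 × (-0.071458) = 0.053594 substitutions/site.
Under a molecular clock d = 2μt, so t = d/(2μ) = 0.053594 / (2 × 2.2 × 10^-9) = 12.18 million years.

12.18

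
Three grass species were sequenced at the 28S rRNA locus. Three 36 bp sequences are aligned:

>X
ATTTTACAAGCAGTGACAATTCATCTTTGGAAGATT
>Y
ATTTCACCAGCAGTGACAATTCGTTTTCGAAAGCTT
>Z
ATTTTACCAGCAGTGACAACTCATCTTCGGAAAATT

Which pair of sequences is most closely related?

X–Y: 7/36 differ, p = 0.194, d = 0.225.
X–Z: 4/36 differ, p = 0.111, d = 0.120.
Y–Z: 7/36 differ, p = 0.194, d = 0.225.
The smallest distance is between X and Z.

X and Z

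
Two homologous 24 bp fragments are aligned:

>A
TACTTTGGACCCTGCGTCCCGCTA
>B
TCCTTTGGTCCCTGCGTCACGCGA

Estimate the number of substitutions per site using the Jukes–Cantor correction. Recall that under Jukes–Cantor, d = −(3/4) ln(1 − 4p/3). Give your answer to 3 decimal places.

0.188

The sequences differ at 4 of 24 sites (2, 9, 19, 23), so p = 4/24 ≈ 0.166667.
d = −(3/4) ln(1 − 4p/3) = −0.75 ln(1 − 0.222223) = −0.75 ln(0.777777)
  = −0.75 × (-0.251315) = 0.188486 substitutions/site.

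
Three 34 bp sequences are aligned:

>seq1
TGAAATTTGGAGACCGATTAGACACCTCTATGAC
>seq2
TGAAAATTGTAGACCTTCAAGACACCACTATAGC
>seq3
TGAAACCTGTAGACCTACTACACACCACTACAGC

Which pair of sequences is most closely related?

seq2 and seq3

seq1–seq2: 9/34 differ, p = 0.265, d = 0.326.
seq1–seq3: 10/34 differ, p = 0.294, d = 0.373.
seq2–seq3: 6/34 differ, p = 0.176, d = 0.201.
The smallest distance is between seq2 and seq3.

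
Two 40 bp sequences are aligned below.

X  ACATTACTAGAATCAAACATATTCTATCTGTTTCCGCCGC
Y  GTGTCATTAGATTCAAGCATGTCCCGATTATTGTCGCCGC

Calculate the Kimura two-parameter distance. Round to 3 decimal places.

Of 40 sites, 13 differences are transitions and 3 are transversions, so P = 13/40 = 0.325 and Q = 3/40 = 0.075.
Under the Kimura two-parameter model, d = −½ ln(1 − 2P − Q) − ¼ ln(1 − 2Q).
1 − 2P − Q = 0.275, giving −½ ln(0.275) = 0.645492.
1 − 2Q = 0.85, giving −¼ ln(0.85) = 0.040630.
d = 0.645492 + 0.040630 = 0.686122.

0.686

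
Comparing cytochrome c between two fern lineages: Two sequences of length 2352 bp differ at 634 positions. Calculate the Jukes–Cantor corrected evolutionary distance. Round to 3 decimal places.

0.334

p = 634/2352 ≈ 0.269558.
d = −(3/4) ln(1 − 4p/3) = −0.75 ln(1 − 0.359411) = −0.75 ln(0.640589)
  = −0.75 × (-0.445367) = 0.334025 substitutions/site.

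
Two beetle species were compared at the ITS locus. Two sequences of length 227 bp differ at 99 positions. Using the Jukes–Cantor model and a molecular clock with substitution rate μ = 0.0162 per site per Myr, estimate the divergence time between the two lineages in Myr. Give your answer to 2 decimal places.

p = 99/227 ≈ 0.436123.
d = −(3/4) ln(1 − 4p/3) = −0.75 ln(1 − 0.581497) = −0.75 ln(0.418503)
  = −0.75 × (-0.871071) = 0.653303 substitutions/site.
Under a molecular clock d = 2μt, so t = d/(2μ) = 0.653303 / (2 × 0.0162) = 20.16 Myr.

20.16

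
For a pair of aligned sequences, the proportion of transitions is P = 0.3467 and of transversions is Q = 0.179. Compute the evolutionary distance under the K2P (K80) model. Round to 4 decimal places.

Under the Kimura two-parameter model, d = −½ ln(1 − 2P − Q) − ¼ ln(1 − 2Q).
1 − 2P − Q = 0.1276, giving −½ ln(0.1276) = 1.029427.
1 − 2Q = 0.642, giving −¼ ln(0.642) = 0.110792.
d = 1.029427 + 0.110792 = 1.140219.

1.1402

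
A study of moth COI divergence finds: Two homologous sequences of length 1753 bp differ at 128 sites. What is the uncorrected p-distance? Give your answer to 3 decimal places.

0.073

p = 128/1753 = 0.073017… ≈ 0.073 (to 3 d.p.).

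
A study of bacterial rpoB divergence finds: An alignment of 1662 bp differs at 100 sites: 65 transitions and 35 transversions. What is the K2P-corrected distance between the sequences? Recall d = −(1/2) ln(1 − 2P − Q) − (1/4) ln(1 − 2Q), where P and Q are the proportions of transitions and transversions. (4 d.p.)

0.0630

P = 65/1662 ≈ 0.03911 and Q = 35/1662 ≈ 0.021059.
Under the Kimura two-parameter model, d = −½ ln(1 − 2P − Q) − ¼ ln(1 − 2Q).
1 − 2P − Q = 0.900721, giving −½ ln(0.900721) = 0.052280.
1 − 2Q = 0.957882, giving −¼ ln(0.957882) = 0.010758.
d = 0.052280 + 0.010758 = 0.063038.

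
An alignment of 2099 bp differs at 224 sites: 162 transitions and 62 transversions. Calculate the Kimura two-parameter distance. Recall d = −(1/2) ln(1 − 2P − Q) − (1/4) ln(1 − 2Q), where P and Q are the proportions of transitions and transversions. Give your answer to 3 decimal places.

0.117

P = 162/2099 ≈ 0.07718 and Q = 62/2099 ≈ 0.029538.
Under the Kimura two-parameter model, d = −½ ln(1 − 2P − Q) − ¼ ln(1 − 2Q).
1 − 2P − Q = 0.816102, giving −½ ln(0.816102) = 0.101608.
1 − 2Q = 0.940924, giving −¼ ln(0.940924) = 0.015223.
d = 0.101608 + 0.015223 = 0.116831.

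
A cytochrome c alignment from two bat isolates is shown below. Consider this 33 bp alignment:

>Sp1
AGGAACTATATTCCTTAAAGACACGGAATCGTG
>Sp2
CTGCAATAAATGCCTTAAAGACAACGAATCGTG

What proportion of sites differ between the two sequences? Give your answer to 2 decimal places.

The sequences differ at 8 of 33 positions (sites 1, 2, 4, 6, 9, 12, 24, 25).
p = 8/33 = 0.242424… ≈ 0.24 (to 2 d.p.).

0.24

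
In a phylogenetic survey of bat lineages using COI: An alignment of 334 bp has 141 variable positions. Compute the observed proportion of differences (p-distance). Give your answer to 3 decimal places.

0.422

p = 141/334 = 0.422155… ≈ 0.422 (to 3 d.p.).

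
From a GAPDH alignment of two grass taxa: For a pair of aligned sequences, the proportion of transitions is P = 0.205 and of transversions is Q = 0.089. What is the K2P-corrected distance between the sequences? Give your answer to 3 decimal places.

Under the Kimura two-parameter model, d = −½ ln(1 − 2P − Q) − ¼ ln(1 − 2Q).
1 − 2P − Q = 0.501, giving −½ ln(0.501) = 0.345575.
1 − 2Q = 0.822, giving −¼ ln(0.822) = 0.049004.
d = 0.345575 + 0.049004 = 0.394579.

0.395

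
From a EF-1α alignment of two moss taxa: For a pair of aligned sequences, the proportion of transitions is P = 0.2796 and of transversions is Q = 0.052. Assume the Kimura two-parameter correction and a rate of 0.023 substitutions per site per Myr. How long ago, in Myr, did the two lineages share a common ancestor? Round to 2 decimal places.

10.87

Under the Kimura two-parameter model, d = −½ ln(1 − 2P − Q) − ¼ ln(1 − 2Q).
1 − 2P − Q = 0.3888, giving −½ ln(0.3888) = 0.472345.
1 − 2Q = 0.896, giving −¼ ln(0.896) = 0.027454.
d = 0.472345 + 0.027454 = 0.499799.
Under a molecular clock d = 2μt, so t = d/(2μ) = 0.499799 / (2 × 0.023) = 10.87 Myr.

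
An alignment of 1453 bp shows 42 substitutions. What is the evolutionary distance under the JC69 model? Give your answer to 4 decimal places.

0.0295

p = 42/1453 ≈ 0.028906.
d = −(3/4) ln(1 − 4p/3) = −0.75 ln(1 − 0.038541) = −0.75 ln(0.961459)
  = −0.75 × (-0.039303) = 0.029477 substitutions/site.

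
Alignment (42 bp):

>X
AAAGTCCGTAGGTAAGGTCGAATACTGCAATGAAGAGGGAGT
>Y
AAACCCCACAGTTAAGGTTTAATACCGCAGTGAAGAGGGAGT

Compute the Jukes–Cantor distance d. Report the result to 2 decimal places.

0.25

The sequences differ at 9 of 42 sites (4, 5, 8, 9, 12, 19, 20, 26, 30), so p = 9/42 ≈ 0.214286.
d = −(3/4) ln(1 − 4p/3) = −0.75 ln(1 − 0.285715) = −0.75 ln(0.714285)
  = −0.75 × (-0.336473) = 0.252355 substitutions/site.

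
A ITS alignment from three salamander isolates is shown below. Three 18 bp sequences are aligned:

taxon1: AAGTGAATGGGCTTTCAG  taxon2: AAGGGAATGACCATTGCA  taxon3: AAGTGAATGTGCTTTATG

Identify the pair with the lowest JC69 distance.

taxon1 and taxon3

taxon1–taxon2: 7/18 differ, p = 0.389, d = 0.548.
taxon1–taxon3: 3/18 differ, p = 0.167, d = 0.188.
taxon2–taxon3: 7/18 differ, p = 0.389, d = 0.548.
The smallest distance is between taxon1 and taxon3.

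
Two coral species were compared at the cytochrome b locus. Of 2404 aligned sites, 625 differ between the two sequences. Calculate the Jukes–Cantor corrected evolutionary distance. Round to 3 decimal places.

0.319

p = 625/2404 ≈ 0.259983.
d = −(3/4) ln(1 − 4p/3) = −0.75 ln(1 − 0.346644) = −0.75 ln(0.653356)
  = −0.75 × (-0.425633) = 0.319225 substitutions/site.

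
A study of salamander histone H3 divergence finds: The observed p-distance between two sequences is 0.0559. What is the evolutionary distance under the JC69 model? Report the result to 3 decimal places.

0.058

d = −(3/4) ln(1 − 4p/3) = −0.75 ln(1 − 0.074533) = −0.75 ln(0.925467)
  = −0.75 × (-0.077457) = 0.058093 substitutions/site.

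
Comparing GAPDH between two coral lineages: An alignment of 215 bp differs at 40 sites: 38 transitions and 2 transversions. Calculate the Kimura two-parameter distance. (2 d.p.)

P = 38/215 ≈ 0.176744 and Q = 2/215 ≈ 0.009302.
Under the Kimura two-parameter model, d = −½ ln(1 − 2P − Q) − ¼ ln(1 − 2Q).
1 − 2P − Q = 0.63721, giving −½ ln(0.63721) = 0.225328.
1 − 2Q = 0.981396, giving −¼ ln(0.981396) = 0.004695.
d = 0.225328 + 0.004695 = 0.230023.

0.23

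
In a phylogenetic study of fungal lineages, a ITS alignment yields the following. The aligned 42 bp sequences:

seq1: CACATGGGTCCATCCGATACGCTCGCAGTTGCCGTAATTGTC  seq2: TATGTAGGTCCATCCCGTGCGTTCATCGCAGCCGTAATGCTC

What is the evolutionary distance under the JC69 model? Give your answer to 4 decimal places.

0.4850

The sequences differ at 15 of 42 sites, so p = 15/42 ≈ 0.357143.
d = −(3/4) ln(1 − 4p/3) = −0.75 ln(1 − 0.476191) = −0.75 ln(0.523809)
  = −0.75 × (-0.646628) = 0.484971 substitutions/site.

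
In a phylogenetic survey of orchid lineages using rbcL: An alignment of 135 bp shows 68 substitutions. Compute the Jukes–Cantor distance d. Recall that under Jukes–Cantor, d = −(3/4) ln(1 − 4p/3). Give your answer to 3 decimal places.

p = 68/135 ≈ 0.503704.
d = −(3/4) ln(1 − 4p/3) = −0.75 ln(1 − 0.671605) = −0.75 ln(0.328395)
  = −0.75 × (-1.113538) = 0.835154 substitutions/site.

0.835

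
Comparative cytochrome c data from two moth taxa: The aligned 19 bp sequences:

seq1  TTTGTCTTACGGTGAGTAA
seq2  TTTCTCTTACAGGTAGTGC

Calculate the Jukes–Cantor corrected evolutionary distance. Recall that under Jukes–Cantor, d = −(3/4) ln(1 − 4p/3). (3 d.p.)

The sequences differ at 6 of 19 sites (4, 11, 13, 14, 18, 19), so p = 6/19 ≈ 0.315789.
d = −(3/4) ln(1 − 4p/3) = −0.75 ln(1 − 0.421052) = −0.75 ln(0.578948)
  = −0.75 × (-0.546543) = 0.409907 substitutions/site.

0.410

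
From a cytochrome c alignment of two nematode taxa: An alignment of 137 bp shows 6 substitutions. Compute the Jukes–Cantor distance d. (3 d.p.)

p = 6/137 ≈ 0.043796.
d = −(3/4) ln(1 − 4p/3) = −0.75 ln(1 − 0.058395) = −0.75 ln(0.941605)
  = −0.75 × (-0.060169) = 0.045127 substitutions/site.

0.045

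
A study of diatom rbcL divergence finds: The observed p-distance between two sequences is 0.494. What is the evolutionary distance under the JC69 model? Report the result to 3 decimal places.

0.806

d = −(3/4) ln(1 − 4p/3) = −0.75 ln(1 − 0.658667) = −0.75 ln(0.341333)
  = −0.75 × (-1.074897) = 0.806173 substitutions/site.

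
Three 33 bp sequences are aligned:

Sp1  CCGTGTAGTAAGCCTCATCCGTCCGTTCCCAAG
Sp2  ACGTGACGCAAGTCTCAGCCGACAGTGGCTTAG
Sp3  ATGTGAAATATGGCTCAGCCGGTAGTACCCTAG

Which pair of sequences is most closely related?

Sp1–Sp2: 12/33 differ, p = 0.364, d = 0.497.
Sp1–Sp3: 12/33 differ, p = 0.364, d = 0.497.
Sp2–Sp3: 11/33 differ, p = 0.333, d = 0.441.
The smallest distance is between Sp2 and Sp3.

Sp2 and Sp3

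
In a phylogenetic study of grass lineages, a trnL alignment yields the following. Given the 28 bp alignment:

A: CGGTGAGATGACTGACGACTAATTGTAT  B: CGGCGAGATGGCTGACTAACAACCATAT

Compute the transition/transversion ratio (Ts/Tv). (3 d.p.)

Transitions are A↔G and C↔T; transversions are all other mismatches.
Transitions: 6. Transversions: 2.
R = 6/2 = 3.000.

3.000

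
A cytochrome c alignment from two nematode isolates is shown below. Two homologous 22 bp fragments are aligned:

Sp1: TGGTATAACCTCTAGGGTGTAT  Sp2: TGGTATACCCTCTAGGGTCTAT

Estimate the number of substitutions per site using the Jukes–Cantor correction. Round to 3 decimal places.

The sequences differ at 2 of 22 sites (8, 19), so p = 2/22 ≈ 0.090909.
d = −(3/4) ln(1 − 4p/3) = −0.75 ln(1 − 0.121212) = −0.75 ln(0.878788)
  = −0.75 × (-0.129212) = 0.096909 substitutions/site.

0.097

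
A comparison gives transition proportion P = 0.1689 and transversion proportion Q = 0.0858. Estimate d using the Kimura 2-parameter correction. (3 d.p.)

0.323

Under the Kimura two-parameter model, d = −½ ln(1 − 2P − Q) − ¼ ln(1 − 2Q).
1 − 2P − Q = 0.5764, giving −½ ln(0.5764) = 0.275477.
1 − 2Q = 0.8284, giving −¼ ln(0.8284) = 0.047065.
d = 0.275477 + 0.047065 = 0.322542.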